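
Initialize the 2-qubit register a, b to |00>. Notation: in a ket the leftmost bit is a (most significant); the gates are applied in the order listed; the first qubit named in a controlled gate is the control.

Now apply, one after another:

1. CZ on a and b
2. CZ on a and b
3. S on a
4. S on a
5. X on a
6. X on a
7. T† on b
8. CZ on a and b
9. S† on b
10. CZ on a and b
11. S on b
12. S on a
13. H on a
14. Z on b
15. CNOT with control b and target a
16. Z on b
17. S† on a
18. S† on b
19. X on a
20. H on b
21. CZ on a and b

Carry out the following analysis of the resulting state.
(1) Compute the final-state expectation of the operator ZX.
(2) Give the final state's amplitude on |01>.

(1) The observable ZX averages to 1. Key observation: the block from step 5 through step 6 cancels to the identity and can be dropped.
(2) The amplitude on |01> is -I/2.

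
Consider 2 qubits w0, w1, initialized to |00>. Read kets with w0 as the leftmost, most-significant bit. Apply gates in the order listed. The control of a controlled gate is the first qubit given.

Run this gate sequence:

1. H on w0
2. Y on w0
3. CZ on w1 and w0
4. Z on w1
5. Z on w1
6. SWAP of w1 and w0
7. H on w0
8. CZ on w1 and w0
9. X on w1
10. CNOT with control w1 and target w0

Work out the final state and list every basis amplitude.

After the circuit, the state carries amplitude I/2 on |00>, -I/2 on |01>, -I/2 on |10>, -I/2 on |11>.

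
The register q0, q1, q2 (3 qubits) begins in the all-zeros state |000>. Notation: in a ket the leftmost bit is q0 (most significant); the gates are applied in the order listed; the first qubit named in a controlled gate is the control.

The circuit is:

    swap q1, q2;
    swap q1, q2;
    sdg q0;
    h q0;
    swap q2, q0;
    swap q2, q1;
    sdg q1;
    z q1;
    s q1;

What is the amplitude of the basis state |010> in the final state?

The amplitude on |010> is -sqrt(2)/2.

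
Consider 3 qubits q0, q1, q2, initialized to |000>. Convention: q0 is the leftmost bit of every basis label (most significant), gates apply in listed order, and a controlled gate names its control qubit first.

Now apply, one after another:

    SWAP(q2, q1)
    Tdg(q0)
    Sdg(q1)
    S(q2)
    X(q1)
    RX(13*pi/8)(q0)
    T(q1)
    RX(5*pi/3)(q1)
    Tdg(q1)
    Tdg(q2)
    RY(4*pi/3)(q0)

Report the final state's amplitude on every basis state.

After the circuit, the state carries amplitude (sqrt(3)*sin(3*pi/16) - I*cos(3*pi/16))*exp(I*pi/4)/4 on |000>, 0 on |001>, -sqrt(3)*cos(3*pi/16)/4 - 3*I*sin(3*pi/16)/4 on |010>, 0 on |011>, (sin(3*pi/16) + sqrt(3)*I*cos(3*pi/16))*exp(I*pi/4)/4 on |100>, 0 on |101>, 3*cos(3*pi/16)/4 - sqrt(3)*I*sin(3*pi/16)/4 on |110>, 0 on |111>.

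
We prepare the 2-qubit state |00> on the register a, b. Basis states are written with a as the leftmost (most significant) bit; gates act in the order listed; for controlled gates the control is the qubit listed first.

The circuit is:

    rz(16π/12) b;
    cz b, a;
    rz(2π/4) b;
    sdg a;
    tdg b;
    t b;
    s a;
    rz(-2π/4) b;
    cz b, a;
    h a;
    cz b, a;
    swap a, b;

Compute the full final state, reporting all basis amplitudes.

The resulting statevector has amplitude -sqrt(2)*exp(I*pi/3)/2 on |00>, -sqrt(2)*exp(I*pi/3)/2 on |01>, 0 on |10>, 0 on |11>. Key observation: the block from step 2 through step 9 cancels to the identity and can be dropped.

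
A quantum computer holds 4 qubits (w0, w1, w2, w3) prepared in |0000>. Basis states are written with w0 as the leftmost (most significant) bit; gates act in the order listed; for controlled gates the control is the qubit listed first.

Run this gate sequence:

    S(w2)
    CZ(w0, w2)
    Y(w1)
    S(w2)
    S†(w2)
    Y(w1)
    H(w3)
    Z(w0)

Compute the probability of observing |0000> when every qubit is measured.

A full measurement returns |0000> with probability 1/2. Key observation: steps 3-6 multiply out to the identity, so the circuit reduces to the remaining gates.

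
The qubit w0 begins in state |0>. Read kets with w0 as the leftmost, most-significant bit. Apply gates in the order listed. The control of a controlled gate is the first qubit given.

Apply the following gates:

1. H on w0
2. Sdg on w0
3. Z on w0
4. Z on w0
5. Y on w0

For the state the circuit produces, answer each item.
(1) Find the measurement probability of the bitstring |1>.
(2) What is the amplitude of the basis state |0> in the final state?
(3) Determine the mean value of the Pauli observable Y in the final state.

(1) A full measurement returns |1> with probability 1/2.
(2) |0> carries amplitude -sqrt(2)/2 in the final state.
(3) In the final state, Y has expectation -1.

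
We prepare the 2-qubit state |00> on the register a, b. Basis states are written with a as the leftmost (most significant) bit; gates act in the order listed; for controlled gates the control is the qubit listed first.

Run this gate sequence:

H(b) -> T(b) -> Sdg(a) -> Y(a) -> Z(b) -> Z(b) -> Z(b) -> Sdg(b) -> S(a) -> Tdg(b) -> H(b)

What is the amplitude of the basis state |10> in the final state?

The final state's coefficient on |10> equals -1/2 - I/2.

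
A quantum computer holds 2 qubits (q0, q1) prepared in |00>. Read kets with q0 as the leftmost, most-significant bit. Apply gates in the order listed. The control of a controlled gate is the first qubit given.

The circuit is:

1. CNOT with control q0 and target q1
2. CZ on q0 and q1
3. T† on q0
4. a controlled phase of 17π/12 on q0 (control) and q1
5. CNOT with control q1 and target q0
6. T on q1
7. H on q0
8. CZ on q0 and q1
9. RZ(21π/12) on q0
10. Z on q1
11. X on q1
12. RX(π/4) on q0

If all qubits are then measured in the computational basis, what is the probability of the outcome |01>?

The probability of measuring |01> is 1/4.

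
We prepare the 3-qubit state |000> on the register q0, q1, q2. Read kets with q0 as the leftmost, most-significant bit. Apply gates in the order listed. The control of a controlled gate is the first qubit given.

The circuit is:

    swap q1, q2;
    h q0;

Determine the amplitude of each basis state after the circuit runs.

The resulting statevector has amplitude sqrt(2)/2 on |000>, sqrt(2)/2 on |100>, and 0 on every other basis state.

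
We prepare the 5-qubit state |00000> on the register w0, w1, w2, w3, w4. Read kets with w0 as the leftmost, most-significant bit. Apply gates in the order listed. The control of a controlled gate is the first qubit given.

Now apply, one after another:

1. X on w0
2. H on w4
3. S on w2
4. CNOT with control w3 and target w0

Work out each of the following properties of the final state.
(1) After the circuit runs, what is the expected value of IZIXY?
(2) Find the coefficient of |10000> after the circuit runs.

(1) The expectation value of IZIXY is 0.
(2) The amplitude on |10000> is sqrt(2)/2.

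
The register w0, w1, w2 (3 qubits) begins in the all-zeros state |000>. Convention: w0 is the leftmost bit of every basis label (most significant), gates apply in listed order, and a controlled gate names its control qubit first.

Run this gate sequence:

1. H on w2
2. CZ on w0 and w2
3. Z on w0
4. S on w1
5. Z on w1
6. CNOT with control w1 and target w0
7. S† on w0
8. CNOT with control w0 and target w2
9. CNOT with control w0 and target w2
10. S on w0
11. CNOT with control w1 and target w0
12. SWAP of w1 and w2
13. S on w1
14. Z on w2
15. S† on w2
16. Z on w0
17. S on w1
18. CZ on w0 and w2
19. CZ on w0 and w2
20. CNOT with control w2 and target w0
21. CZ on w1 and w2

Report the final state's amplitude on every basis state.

The final amplitudes are sqrt(2)/2 on |000>, -sqrt(2)/2 on |010>, and 0 on every other basis state. Key observation: steps 6-11 multiply out to the identity, so the circuit reduces to the remaining gates.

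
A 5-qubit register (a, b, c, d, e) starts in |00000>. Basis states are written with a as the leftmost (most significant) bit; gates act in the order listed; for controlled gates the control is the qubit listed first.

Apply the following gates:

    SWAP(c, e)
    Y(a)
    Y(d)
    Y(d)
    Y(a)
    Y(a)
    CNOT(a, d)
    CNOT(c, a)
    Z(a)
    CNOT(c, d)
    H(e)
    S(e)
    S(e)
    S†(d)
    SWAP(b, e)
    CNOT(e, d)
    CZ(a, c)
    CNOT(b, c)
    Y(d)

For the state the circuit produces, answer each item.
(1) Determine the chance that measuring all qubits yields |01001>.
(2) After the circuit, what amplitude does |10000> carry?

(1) Outcome |01001> occurs with probability 0. Key observation: gates 2-5 undo each other exactly, leaving only the rest of the circuit to track.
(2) The amplitude on |10000> is sqrt(2)*I/2.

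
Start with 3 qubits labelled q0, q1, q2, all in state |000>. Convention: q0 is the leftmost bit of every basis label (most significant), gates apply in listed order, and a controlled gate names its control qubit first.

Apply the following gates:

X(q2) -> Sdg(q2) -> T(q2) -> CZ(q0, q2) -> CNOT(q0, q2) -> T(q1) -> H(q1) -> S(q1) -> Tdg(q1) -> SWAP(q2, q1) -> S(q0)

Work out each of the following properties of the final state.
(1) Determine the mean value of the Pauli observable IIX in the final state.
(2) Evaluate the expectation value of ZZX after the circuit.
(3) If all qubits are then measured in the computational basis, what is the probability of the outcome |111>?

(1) The observable IIX averages to sqrt(2)/2.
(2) In the final state, ZZX has expectation -sqrt(2)/2.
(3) Outcome |111> occurs with probability 0.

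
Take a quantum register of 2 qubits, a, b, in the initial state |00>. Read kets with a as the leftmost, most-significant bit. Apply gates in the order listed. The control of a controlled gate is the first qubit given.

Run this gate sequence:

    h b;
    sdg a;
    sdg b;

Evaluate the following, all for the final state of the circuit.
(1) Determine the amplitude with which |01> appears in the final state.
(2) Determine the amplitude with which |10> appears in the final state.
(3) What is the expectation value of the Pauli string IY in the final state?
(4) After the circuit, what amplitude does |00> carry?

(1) The final state's coefficient on |01> equals -sqrt(2)*I/2.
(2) The final state's coefficient on |10> equals 0.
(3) The observable IY averages to -1.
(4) |00> carries amplitude sqrt(2)/2 in the final state.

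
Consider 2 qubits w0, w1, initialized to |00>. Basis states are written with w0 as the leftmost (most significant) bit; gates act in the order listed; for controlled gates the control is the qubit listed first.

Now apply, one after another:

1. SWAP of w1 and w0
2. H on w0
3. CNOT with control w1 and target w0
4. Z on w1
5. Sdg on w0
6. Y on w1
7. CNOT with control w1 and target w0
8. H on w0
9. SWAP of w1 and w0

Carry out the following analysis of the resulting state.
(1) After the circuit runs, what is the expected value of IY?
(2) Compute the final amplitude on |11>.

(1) In the final state, IY has expectation -1.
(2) The final state's coefficient on |11> equals 1/2 - I/2.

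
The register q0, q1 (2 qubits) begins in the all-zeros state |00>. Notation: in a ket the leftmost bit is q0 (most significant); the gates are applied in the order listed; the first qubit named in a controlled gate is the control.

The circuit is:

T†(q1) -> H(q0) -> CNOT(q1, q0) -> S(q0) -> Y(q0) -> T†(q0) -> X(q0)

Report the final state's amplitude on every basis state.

The resulting statevector has amplitude sqrt(2)*exp(I*pi/4)/2 on |00>, 0 on |01>, sqrt(2)/2 on |10>, 0 on |11>.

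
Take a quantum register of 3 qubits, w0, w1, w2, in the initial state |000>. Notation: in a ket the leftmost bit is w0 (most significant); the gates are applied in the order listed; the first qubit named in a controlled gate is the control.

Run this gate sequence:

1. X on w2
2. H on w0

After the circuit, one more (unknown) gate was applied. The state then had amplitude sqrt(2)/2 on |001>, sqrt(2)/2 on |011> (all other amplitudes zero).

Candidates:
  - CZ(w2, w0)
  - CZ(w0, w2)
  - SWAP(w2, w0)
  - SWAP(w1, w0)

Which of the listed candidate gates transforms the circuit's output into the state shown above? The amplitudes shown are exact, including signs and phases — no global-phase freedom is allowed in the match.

It was SWAP(w1, w0) that produced the state shown.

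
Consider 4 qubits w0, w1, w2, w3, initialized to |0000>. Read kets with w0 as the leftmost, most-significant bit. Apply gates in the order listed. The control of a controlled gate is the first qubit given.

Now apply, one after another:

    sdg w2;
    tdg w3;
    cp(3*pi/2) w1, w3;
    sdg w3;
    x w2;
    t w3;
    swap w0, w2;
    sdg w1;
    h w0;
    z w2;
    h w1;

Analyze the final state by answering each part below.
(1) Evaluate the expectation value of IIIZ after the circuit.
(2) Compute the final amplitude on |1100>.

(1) In the final state, IIIZ has expectation 1.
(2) The final state's coefficient on |1100> equals -1/2.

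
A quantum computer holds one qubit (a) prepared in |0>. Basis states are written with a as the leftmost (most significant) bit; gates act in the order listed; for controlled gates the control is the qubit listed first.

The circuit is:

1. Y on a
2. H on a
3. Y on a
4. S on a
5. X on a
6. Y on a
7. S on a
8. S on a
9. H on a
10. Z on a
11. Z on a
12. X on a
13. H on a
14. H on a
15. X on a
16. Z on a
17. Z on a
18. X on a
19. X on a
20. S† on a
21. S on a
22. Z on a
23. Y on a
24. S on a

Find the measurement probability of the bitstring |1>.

The probability of measuring |1> is 1/2. Key observation: steps 10-17 multiply out to the identity, so the circuit reduces to the remaining gates.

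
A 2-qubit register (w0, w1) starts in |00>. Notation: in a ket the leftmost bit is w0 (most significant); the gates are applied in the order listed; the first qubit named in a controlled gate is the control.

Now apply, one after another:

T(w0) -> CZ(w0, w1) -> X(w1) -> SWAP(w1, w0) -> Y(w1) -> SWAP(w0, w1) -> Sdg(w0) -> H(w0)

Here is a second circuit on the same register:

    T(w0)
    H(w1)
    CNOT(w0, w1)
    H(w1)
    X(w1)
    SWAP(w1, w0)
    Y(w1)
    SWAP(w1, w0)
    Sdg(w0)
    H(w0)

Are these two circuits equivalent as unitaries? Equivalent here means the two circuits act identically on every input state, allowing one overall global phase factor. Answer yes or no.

Yes, they are equivalent — the unitaries differ by at most a global phase.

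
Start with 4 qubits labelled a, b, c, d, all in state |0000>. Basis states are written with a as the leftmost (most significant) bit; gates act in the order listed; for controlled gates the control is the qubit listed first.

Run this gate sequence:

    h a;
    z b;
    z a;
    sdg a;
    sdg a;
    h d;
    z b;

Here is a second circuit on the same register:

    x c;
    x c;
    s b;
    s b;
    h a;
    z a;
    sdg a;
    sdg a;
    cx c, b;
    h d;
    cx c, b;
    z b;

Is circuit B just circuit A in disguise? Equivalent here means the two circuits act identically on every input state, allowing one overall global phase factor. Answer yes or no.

Yes: on every input state the two circuits agree up to one overall phase factor.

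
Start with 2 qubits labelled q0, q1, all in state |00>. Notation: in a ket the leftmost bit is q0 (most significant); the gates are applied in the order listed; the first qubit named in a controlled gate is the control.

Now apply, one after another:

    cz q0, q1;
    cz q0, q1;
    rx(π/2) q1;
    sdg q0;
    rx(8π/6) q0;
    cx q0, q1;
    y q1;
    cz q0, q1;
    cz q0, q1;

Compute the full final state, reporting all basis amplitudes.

The resulting statevector has amplitude sqrt(2)/4 on |00>, -sqrt(2)*I/4 on |01>, -sqrt(6)/4 on |10>, -sqrt(6)*I/4 on |11>.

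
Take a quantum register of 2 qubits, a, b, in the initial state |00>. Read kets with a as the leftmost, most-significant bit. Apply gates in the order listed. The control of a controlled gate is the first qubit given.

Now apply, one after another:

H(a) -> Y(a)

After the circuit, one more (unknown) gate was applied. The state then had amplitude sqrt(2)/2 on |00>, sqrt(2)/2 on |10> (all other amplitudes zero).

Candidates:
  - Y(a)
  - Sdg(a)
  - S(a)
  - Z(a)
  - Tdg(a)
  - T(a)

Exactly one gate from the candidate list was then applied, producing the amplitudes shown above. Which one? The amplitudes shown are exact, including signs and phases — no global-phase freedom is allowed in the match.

The unique candidate consistent with the amplitudes is Y(a).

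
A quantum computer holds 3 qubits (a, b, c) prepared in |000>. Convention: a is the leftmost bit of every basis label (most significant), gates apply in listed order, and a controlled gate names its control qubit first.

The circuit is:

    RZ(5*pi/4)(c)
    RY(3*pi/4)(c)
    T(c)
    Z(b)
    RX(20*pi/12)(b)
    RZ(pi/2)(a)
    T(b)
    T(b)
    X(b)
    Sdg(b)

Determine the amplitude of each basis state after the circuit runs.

After the circuit, the state carries amplitude -sqrt(2 - sqrt(2))*exp(I*pi/8)/4 on |000>, -sqrt(sqrt(2) + 2)*exp(3*I*pi/8)/4 on |001>, -sqrt(6 - 3*sqrt(2))*exp(5*I*pi/8)/4 on |010>, -sqrt(3*sqrt(2) + 6)*exp(7*I*pi/8)/4 on |011>, 0 on |100>, 0 on |101>, 0 on |110>, 0 on |111>.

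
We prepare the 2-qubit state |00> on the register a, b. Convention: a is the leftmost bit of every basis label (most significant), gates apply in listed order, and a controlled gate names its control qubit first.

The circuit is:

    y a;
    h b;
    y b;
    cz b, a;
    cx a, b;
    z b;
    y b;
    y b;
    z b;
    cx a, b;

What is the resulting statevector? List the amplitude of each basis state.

The resulting statevector has amplitude 0 on |00>, 0 on |01>, sqrt(2)/2 on |10>, sqrt(2)/2 on |11>. Key observation: the block from step 6 through step 9 cancels to the identity and can be dropped.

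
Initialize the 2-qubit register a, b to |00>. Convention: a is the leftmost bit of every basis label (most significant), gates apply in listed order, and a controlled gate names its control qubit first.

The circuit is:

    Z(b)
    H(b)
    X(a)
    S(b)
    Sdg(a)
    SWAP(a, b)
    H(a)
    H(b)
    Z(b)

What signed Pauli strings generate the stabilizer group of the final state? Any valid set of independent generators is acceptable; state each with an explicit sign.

The stabilizer group can be generated by -YI, +IX, among other valid generating sets.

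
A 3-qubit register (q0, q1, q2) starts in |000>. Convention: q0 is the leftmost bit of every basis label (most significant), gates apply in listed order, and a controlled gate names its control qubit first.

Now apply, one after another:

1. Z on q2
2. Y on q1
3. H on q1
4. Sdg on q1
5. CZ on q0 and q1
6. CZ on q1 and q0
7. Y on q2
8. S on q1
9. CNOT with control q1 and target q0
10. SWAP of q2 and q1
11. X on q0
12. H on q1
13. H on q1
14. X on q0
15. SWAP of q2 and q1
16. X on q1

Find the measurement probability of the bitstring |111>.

The probability of measuring |111> is 0. Key observation: gates 10-15 undo each other exactly, leaving only the rest of the circuit to track.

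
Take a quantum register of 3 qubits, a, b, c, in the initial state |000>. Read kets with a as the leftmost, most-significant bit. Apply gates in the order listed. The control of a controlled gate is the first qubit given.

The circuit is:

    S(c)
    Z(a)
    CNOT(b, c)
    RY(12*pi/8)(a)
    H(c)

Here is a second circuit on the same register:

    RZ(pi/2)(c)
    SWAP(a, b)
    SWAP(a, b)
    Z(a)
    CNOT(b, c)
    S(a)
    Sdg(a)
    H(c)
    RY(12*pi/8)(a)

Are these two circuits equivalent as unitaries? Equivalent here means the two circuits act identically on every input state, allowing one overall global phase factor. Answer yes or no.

Yes — the two circuits implement the same unitary up to a global phase.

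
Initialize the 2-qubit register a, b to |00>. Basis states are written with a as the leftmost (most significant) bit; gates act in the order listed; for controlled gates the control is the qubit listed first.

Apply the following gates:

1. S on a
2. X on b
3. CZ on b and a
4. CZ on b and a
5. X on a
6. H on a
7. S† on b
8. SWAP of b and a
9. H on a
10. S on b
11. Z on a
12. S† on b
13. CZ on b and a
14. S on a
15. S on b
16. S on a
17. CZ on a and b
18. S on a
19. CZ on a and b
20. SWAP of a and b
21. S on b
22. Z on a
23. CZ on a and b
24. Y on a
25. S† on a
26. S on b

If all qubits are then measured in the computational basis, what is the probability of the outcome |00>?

The probability of measuring |00> is 1/4.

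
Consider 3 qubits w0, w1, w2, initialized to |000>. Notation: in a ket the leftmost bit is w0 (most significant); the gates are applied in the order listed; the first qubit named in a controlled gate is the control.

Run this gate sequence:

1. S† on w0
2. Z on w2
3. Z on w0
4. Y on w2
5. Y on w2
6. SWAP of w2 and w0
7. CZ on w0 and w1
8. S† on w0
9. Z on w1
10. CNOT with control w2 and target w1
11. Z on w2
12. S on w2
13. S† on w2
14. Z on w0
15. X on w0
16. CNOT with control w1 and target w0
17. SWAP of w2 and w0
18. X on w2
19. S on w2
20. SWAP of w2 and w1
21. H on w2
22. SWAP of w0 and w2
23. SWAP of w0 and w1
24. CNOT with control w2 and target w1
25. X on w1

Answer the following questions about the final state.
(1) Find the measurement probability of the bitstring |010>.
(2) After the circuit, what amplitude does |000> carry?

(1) The probability of measuring |010> is 1/2.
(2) The amplitude on |000> is sqrt(2)/2.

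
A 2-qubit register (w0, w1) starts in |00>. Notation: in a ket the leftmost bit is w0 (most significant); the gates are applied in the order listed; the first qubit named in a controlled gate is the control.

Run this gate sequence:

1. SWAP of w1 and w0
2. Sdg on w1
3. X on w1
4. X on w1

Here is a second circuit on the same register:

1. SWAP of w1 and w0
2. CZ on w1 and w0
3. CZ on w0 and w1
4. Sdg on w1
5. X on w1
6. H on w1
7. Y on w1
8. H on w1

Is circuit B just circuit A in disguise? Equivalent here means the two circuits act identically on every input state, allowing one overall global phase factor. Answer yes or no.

No, they are not equivalent — no single phase factor reconciles the two unitaries.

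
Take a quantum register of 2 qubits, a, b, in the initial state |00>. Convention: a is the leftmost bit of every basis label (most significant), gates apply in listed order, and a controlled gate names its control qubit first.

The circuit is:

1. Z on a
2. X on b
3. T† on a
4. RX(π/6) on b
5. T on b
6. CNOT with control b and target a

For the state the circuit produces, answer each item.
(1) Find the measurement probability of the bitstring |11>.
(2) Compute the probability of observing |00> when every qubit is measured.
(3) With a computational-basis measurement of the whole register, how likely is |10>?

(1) A full measurement returns |11> with probability sqrt(3)/4 + 1/2.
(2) A full measurement returns |00> with probability 1/2 - sqrt(3)/4.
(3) A full measurement returns |10> with probability 0.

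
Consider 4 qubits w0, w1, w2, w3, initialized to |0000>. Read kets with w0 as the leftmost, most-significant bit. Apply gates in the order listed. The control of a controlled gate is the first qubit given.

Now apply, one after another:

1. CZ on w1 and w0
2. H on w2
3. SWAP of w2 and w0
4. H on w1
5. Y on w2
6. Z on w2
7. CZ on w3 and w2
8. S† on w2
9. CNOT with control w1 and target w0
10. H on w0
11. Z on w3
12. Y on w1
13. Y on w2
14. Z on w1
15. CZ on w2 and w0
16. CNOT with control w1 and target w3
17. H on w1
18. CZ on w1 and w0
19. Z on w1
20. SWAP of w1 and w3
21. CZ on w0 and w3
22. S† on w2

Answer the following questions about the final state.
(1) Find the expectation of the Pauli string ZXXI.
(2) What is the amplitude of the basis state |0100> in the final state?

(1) In the final state, ZXXI has expectation 0.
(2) The amplitude on |0100> is 1/2.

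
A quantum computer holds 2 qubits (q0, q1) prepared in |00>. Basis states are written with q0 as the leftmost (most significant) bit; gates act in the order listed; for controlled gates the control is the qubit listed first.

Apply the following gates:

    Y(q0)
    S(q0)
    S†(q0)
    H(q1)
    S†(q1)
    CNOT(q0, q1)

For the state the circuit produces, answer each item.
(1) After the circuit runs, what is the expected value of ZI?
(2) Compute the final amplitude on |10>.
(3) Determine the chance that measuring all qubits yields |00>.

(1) In the final state, ZI has expectation -1. Key observation: steps 2-3 multiply out to the identity, so the circuit reduces to the remaining gates.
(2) The final state's coefficient on |10> equals sqrt(2)/2.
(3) Outcome |00> occurs with probability 0.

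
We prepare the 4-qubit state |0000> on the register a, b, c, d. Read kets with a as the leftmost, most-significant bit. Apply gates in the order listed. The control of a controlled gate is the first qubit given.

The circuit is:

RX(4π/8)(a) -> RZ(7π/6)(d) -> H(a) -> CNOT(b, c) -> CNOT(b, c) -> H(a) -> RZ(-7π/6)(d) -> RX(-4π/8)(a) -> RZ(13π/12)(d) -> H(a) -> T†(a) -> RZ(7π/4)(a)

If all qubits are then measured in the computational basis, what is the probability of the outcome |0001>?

The probability of measuring |0001> is 0.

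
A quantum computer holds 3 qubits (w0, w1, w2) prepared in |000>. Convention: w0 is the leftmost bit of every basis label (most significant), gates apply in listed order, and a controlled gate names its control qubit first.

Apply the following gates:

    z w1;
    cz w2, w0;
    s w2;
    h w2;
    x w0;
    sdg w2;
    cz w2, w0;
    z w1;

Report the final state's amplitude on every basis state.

The final amplitudes are sqrt(2)/2 on |100>, sqrt(2)*I/2 on |101>, and 0 on every other basis state.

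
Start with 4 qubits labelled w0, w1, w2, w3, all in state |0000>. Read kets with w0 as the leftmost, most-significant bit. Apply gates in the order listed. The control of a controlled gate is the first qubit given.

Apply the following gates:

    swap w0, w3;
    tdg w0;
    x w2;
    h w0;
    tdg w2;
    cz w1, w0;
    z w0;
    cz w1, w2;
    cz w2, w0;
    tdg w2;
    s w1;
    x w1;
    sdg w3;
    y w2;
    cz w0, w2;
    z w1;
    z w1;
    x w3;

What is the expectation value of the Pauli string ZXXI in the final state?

The observable ZXXI averages to 0.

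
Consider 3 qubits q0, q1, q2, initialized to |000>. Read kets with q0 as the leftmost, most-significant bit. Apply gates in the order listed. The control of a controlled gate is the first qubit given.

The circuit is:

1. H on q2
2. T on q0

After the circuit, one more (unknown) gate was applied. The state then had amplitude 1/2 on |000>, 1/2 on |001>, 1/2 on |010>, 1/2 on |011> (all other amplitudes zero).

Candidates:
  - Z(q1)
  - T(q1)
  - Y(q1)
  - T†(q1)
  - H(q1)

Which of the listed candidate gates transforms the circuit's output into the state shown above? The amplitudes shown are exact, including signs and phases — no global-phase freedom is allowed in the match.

The applied gate was H(q1).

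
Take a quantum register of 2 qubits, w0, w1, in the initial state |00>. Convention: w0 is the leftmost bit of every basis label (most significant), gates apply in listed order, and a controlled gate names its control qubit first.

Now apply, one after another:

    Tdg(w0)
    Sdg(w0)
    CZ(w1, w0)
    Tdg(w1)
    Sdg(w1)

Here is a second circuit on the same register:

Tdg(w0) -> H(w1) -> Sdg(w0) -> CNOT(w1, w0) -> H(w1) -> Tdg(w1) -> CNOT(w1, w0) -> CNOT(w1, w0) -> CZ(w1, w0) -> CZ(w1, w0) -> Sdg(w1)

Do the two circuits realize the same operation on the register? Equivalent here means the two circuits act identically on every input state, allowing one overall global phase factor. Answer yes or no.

No — the two circuits implement different unitaries, even allowing a global phase.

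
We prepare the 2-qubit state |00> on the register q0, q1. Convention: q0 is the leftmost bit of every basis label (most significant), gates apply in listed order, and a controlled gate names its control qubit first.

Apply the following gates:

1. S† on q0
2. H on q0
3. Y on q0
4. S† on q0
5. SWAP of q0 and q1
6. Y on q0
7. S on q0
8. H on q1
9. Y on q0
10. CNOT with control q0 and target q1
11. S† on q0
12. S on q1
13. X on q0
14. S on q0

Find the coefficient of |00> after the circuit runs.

|00> carries amplitude 0 in the final state.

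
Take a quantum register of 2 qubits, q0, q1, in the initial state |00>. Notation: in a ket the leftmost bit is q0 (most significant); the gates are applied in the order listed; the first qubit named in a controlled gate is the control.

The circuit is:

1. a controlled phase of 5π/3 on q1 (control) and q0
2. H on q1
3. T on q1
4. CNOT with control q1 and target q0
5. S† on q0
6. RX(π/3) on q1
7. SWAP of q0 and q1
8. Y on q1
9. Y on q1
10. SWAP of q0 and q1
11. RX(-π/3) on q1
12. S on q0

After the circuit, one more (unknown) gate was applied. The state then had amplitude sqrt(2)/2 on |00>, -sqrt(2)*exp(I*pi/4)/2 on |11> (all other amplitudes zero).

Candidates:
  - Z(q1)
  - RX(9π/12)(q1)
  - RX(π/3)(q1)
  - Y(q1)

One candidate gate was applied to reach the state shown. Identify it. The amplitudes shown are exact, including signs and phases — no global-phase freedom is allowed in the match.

The applied gate was Z(q1). Key observation: the block from step 5 through step 12 cancels to the identity and can be dropped.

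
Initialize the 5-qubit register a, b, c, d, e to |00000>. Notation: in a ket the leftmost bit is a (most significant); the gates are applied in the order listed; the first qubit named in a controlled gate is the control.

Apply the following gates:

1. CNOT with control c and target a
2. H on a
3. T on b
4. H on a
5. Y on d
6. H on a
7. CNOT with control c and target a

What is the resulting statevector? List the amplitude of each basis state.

After the circuit, the state carries amplitude sqrt(2)*I/2 on |00010>, sqrt(2)*I/2 on |10010>, and 0 on every other basis state.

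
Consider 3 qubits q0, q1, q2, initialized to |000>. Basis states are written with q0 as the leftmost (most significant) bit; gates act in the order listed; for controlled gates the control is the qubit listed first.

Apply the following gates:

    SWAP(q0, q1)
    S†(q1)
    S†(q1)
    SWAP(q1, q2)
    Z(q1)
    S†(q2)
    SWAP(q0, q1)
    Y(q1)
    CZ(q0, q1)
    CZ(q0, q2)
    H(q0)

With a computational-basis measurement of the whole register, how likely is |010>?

The probability of measuring |010> is 1/2.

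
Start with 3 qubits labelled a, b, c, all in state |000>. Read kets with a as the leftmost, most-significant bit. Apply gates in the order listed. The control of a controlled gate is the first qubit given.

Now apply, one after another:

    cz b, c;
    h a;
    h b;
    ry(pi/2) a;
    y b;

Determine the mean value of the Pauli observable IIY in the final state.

The expectation value of IIY is 0.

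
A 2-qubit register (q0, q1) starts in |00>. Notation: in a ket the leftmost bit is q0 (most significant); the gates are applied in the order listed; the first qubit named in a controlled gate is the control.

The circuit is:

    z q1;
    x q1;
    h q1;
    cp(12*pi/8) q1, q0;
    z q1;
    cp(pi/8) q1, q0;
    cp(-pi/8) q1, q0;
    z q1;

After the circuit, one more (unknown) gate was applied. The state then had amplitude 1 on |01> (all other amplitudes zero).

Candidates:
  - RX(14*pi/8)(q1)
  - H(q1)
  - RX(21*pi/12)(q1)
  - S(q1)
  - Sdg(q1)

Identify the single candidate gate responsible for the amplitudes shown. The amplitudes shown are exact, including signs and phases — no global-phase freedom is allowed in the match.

It was H(q1) that produced the state shown. Key observation: gates 5-8 undo each other exactly, leaving only the rest of the circuit to track.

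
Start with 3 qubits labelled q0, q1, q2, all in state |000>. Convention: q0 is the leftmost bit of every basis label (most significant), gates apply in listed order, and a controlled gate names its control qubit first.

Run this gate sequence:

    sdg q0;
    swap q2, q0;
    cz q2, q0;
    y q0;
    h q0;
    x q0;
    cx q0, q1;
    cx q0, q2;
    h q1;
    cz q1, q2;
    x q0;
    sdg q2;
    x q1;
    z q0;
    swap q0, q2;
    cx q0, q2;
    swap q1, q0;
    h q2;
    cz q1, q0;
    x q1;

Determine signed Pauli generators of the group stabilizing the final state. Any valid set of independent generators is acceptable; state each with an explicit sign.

The stabilizer group can be generated by -XZI, +ZYI, -IIX, among other valid generating sets.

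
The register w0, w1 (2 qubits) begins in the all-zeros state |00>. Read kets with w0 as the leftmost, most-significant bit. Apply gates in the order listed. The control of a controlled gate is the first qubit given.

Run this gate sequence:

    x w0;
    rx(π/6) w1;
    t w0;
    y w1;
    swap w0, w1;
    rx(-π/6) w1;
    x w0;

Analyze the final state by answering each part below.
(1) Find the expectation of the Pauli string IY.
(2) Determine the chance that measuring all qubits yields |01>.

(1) In the final state, IY has expectation -1/2.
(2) A full measurement returns |01> with probability sqrt(3)/4 + 7/16.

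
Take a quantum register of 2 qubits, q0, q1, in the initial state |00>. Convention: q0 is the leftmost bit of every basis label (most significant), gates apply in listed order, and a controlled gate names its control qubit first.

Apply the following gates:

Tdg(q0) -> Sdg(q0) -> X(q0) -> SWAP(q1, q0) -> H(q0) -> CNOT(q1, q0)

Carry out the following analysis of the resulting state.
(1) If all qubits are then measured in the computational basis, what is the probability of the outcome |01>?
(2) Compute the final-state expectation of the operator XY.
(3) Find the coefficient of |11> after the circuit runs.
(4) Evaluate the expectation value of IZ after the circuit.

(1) The probability of measuring |01> is 1/2.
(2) The observable XY averages to 0.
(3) |11> carries amplitude sqrt(2)/2 in the final state.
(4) The expectation value of IZ is -1.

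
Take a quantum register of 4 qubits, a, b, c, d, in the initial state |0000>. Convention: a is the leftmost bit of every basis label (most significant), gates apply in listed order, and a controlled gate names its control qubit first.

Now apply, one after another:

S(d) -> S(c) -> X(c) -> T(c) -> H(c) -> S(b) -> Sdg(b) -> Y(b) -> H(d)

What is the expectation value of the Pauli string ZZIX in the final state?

In the final state, ZZIX has expectation -1. Key observation: gates 6-7 undo each other exactly, leaving only the rest of the circuit to track.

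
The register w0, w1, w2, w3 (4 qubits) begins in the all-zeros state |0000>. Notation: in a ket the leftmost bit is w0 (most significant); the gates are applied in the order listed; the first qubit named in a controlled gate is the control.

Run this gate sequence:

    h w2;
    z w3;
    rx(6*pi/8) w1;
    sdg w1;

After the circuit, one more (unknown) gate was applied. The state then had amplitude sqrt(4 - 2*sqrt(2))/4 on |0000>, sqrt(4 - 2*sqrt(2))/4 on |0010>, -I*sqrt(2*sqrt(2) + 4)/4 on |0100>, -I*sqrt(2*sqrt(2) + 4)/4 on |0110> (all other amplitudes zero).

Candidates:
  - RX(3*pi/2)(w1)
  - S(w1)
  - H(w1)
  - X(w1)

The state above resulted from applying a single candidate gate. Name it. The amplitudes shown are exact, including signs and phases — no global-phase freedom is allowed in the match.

The applied gate was S(w1).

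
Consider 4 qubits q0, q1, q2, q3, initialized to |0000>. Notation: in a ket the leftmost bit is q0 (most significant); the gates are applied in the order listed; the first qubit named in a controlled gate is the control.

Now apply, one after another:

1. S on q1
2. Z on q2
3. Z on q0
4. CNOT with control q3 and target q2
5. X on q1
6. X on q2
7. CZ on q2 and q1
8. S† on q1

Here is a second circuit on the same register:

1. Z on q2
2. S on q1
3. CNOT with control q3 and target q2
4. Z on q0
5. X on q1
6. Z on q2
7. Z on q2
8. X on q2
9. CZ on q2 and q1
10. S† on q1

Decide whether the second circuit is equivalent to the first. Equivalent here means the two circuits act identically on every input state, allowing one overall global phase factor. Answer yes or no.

Yes, they are equivalent — the unitaries differ by at most a global phase.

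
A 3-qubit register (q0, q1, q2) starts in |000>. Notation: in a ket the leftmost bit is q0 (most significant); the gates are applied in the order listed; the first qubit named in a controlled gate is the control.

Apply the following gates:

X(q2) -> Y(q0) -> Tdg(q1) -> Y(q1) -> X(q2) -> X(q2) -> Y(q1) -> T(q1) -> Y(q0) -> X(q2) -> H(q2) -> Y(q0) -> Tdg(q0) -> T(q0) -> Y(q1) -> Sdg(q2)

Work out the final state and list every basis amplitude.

The final amplitudes are -sqrt(2)/2 on |110>, sqrt(2)*I/2 on |111>, and 0 on every other basis state. Key observation: gates 2-9 undo each other exactly, leaving only the rest of the circuit to track.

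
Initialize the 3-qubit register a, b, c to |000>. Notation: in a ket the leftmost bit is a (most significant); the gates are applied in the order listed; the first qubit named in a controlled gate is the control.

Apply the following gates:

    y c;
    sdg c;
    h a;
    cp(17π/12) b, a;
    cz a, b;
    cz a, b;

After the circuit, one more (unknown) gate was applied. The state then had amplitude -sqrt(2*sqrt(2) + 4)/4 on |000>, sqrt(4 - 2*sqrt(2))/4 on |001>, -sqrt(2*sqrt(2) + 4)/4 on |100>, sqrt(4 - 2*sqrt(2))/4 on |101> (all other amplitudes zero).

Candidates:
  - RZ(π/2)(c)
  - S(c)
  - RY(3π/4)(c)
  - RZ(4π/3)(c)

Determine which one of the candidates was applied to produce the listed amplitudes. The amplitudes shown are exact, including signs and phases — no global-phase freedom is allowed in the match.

The unique candidate consistent with the amplitudes is RY(3π/4)(c).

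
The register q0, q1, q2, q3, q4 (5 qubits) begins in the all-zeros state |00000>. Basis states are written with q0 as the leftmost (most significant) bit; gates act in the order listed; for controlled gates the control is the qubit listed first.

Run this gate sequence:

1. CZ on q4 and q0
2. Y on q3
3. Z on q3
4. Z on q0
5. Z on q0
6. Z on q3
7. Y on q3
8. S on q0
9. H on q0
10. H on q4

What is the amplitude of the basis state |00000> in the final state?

The amplitude on |00000> is 1/2. Key observation: steps 2-7 multiply out to the identity, so the circuit reduces to the remaining gates.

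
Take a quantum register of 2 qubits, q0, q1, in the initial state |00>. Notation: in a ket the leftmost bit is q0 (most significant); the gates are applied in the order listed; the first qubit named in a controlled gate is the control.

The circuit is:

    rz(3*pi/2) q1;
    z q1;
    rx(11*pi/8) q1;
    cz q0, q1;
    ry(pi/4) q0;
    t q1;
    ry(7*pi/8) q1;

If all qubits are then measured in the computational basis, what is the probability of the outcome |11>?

The probability of measuring |11> is -sqrt(2)*sin(7*pi/16)**2*cos(5*pi/16)**2/4 - sqrt(2)*sin(5*pi/16)**2*cos(7*pi/16)**2/4 + sin(5*pi/16)**2*cos(7*pi/16)**2/2 + sin(7*pi/16)**2*cos(5*pi/16)**2/2 + exp(-3*I*pi/4)*sin(5*pi/16)*sin(7*pi/16)*cos(5*pi/16)*cos(7*pi/16)/2 - sqrt(2)*exp(3*I*pi/4)*sin(5*pi/16)*sin(7*pi/16)*cos(5*pi/16)*cos(7*pi/16)/4 - sqrt(2)*exp(-3*I*pi/4)*sin(5*pi/16)*sin(7*pi/16)*cos(5*pi/16)*cos(7*pi/16)/4 + exp(3*I*pi/4)*sin(5*pi/16)*sin(7*pi/16)*cos(5*pi/16)*cos(7*pi/16)/2.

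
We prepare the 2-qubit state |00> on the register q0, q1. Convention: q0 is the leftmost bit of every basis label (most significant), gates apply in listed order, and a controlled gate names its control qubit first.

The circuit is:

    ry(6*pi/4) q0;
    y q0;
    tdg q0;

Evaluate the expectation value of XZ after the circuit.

In the final state, XZ has expectation sqrt(2)/2.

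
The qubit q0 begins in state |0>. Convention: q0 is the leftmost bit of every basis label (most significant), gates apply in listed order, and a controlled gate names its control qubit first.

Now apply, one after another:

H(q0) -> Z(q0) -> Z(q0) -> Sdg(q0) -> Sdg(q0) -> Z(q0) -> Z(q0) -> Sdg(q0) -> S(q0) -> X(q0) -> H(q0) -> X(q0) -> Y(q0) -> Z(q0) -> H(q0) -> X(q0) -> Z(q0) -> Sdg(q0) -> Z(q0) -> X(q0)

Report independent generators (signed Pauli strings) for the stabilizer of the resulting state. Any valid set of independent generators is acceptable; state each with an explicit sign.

The stabilizer group can be generated by -Y, among other valid generating sets.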